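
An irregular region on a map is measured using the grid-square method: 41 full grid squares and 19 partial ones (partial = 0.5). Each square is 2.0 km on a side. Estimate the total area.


effective squares = 41 + 19 * 0.5 = 50.5
area = 50.5 * 4.0 = 202.0 km^2

202.0 km^2


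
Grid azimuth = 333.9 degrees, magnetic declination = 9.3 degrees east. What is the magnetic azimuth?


magnetic azimuth = grid azimuth - declination (east +ve)
mag_az = 333.9 - 9.3 = 324.6 degrees

324.6 degrees


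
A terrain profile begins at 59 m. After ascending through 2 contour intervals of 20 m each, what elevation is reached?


elevation = 59 + 2 * 20 = 99 m

99 m


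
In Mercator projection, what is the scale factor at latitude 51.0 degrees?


SF = 1 / cos(51.0) = 1 / 0.62932 = 1.589

1.589


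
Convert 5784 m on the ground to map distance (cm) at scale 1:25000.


map_cm = 5784 * 100 / 25000 = 23.136 cm ≈ 23.14 cm

23.14 cm


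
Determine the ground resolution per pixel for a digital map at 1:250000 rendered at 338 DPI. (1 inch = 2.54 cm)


pixel_cm = 2.54 / 338 ≈ 0.007515 cm
ground = pixel_cm * 250000 / 100 = 2.54 * 250000 / (338 * 100) = 635000 / 33800 ≈ 18.79 m

18.79 m


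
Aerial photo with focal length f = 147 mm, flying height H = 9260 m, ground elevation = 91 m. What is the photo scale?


scale = f / (H - h) = 147 mm / 9169 m = 147 / 9169000 = 1:62374

1:62374


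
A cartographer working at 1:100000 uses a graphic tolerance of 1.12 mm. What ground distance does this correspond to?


ground = 1.12 mm * 100000 / 1000 = 112.0 m

112.0 m


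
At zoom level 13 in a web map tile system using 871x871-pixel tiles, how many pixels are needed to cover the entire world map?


tiles per axis = 2^13 = 8192
total tiles = 8192^2 = 67108864
pixels per axis = 8192 * 871 = 7135232
total pixels = 7135232^2 = 50911535693824

50911535693824 pixels


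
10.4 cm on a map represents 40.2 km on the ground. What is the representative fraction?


ground = 40.2 km = 4020000 cm; RF denominator = ground / map = 4020000 / 10.4 ≈ 386538; RF = 1:386538

1:386538


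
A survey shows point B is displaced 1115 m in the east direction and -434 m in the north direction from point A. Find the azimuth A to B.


az = atan2(1115, -434) = 111.3 deg
adjusted to 0-360: 111.3 degrees

111.3 degrees


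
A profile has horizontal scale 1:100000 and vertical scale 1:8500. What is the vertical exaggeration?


VE = horizontal_scale / vertical_scale = 100000 / 8500 ≈ 11.8

11.8x


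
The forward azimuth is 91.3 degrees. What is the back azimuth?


back azimuth = (91.3 + 180) mod 360 = 271.3 degrees

271.3 degrees


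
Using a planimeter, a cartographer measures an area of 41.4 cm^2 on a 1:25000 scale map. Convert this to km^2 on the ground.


ground_area = 41.4 * (25000/100)^2 = 2587500.0 m^2 = 2.5875 km^2 ≈ 2.588 km^2

2.588 km^2


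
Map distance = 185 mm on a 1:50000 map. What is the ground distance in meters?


ground = 185 mm * 50000 / 1000 = 9250.0 m

9250.0 m


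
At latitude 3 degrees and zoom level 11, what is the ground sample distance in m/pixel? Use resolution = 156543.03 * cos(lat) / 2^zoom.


res = 156543.03 * cos(3) / 2^11 = 156543.03 * 0.99862953 / 2048 = 76.33 m/pixel

76.33 m/pixel


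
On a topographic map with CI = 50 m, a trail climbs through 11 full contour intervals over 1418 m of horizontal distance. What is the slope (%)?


elevation change = 11 * 50 = 550 m
slope = 550 / 1418 * 100 = 38.8%

38.8%


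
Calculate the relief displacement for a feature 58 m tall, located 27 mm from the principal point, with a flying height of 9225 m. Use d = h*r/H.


d = h * r / H = 58 * 27 / 9225 = 0.17 mm

0.17 mm


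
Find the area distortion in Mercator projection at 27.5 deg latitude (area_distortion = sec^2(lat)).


area_distortion = 1/cos^2(27.5) = 1.271

1.271


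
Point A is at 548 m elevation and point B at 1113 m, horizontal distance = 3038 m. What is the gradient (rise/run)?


gradient = (1113 - 548) / 3038 = 565 / 3038 = 0.186

0.186


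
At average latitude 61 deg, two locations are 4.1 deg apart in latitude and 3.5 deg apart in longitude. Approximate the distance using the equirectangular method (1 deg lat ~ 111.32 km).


dlat_km = 4.1 * 111.32 = 456.412
dlon_km = 3.5 * 111.32 * cos(61) ≈ 188.892
dist = sqrt(456.412^2 + 188.892^2) ≈ 494.0 km

494.0 km


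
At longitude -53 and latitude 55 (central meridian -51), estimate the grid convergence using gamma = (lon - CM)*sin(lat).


gamma = (-53 - -51) * sin(55) = -2 * 0.819152 = -1.638 degrees

-1.638 degrees


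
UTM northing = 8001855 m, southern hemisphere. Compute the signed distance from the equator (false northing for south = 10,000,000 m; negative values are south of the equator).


For southern: actual = 8001855 - 10000000 = -1998145 m

-1998145 m


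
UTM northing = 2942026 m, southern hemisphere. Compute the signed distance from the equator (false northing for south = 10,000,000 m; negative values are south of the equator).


For southern: actual = 2942026 - 10000000 = -7057974 m

-7057974 m


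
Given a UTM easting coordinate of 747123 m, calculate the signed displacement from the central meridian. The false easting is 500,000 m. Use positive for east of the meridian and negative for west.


displacement = 747123 - 500000 = 247123 m

247123 m


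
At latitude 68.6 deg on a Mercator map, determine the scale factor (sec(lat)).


SF = 1 / cos(68.6) = 1 / 0.364877 = 2.741

2.741


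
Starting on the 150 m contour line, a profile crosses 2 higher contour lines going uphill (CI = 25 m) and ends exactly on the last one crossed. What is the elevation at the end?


elevation = 150 + 2 * 25 = 200 m

200 m


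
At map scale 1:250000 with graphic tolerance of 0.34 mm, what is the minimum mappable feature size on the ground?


ground = 0.34 mm * 250000 / 1000 = 85.0 m

85.0 m


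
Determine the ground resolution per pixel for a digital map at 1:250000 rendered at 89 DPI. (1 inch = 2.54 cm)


pixel_cm = 2.54 / 89 ≈ 0.028539 cm
ground = pixel_cm * 250000 / 100 = 2.54 * 250000 / (89 * 100) = 635000 / 8900 ≈ 71.35 m

71.35 m


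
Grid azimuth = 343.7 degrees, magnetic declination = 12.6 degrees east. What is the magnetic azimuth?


magnetic azimuth = grid azimuth - declination (east +ve)
mag_az = 343.7 - 12.6 = 331.1 degrees

331.1 degrees


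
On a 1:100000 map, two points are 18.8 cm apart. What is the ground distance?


ground = 18.8 cm * 100000 / 100 = 18800.0 m = 18.8 km

18.8 km


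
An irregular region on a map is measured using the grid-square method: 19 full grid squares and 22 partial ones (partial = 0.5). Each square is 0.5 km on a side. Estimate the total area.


effective squares = 19 + 22 * 0.5 = 30.0
area = 30.0 * 0.25 = 7.5 km^2

7.5 km^2


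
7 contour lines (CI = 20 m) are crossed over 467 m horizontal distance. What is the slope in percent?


elevation change = 7 * 20 = 140 m
slope = 140 / 467 * 100 = 30.0%

30.0%


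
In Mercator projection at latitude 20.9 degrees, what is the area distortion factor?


area_distortion = 1/cos^2(20.9) = 1.146

1.146


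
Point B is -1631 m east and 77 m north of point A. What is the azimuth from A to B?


az = atan2(-1631, 77) = -87.3 deg
adjusted to 0-360: 272.7 degrees

272.7 degrees


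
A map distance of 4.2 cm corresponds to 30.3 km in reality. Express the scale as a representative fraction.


ground = 30.3 km = 3030000 cm; RF denominator = ground / map = 3030000 / 4.2 ≈ 721429; RF = 1:721429

1:721429


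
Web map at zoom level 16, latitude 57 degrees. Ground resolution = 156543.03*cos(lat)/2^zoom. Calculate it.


res = 156543.03 * cos(57) / 2^16 = 156543.03 * 0.54463904 / 65536 = 1.3 m/pixel

1.3 m/pixel


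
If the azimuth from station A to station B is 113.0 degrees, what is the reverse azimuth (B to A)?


back azimuth = (113.0 + 180) mod 360 = 293.0 degrees

293.0 degrees


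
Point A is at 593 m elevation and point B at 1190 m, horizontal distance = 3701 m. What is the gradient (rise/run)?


gradient = (1190 - 593) / 3701 = 597 / 3701 = 0.1613

0.1613


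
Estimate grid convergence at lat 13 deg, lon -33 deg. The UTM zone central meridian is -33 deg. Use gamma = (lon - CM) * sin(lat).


gamma = (-33 - -33) * sin(13) = 0 * 0.224951 = 0.0 degrees

0.0 degrees


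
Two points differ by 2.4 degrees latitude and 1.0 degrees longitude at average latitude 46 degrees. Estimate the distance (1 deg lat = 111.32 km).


dlat_km = 2.4 * 111.32 = 267.168
dlon_km = 1.0 * 111.32 * cos(46) ≈ 77.329
dist = sqrt(267.168^2 + 77.329^2) ≈ 278.1 km

278.1 km


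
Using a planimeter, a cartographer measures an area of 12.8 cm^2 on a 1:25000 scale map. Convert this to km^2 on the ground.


ground_area = 12.8 * (25000/100)^2 = 800000.0 m^2 = 0.8 km^2

0.8 km^2


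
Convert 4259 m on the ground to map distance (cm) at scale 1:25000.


map_cm = 4259 * 100 / 25000 = 17.036 cm ≈ 17.04 cm

17.04 cm


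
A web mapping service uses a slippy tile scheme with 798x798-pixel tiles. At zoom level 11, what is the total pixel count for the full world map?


tiles per axis = 2^11 = 2048
total tiles = 2048^2 = 4194304
pixels per axis = 2048 * 798 = 1634304
total pixels = 1634304^2 = 2670949564416

2670949564416 pixels


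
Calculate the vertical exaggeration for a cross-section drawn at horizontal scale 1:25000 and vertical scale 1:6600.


VE = horizontal_scale / vertical_scale = 25000 / 6600 ≈ 3.8

3.8x


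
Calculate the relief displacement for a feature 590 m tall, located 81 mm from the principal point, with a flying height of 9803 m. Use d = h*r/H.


d = h * r / H = 590 * 81 / 9803 = 4.88 mm

4.88 mm


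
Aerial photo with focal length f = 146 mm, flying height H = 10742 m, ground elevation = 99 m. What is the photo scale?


scale = f / (H - h) = 146 mm / 10643 m = 146 / 10643000 = 1:72897

1:72897


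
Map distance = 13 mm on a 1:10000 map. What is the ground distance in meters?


ground = 13 mm * 10000 / 1000 = 130.0 m

130.0 m


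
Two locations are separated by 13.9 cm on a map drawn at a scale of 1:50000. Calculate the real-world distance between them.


ground = 13.9 cm * 50000 / 100 = 6950.0 m = 6.95 km

6.95 km


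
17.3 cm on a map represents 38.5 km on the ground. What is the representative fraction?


ground = 38.5 km = 3850000 cm; RF denominator = ground / map = 3850000 / 17.3 ≈ 222543; RF = 1:222543

1:222543


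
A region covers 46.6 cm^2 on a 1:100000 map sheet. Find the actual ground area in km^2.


ground_area = 46.6 * (100000/100)^2 = 46600000.0 m^2 = 46.6 km^2

46.6 km^2


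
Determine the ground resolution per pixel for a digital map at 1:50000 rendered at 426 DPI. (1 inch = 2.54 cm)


pixel_cm = 2.54 / 426 ≈ 0.005962 cm
ground = pixel_cm * 50000 / 100 = 2.54 * 50000 / (426 * 100) = 127000 / 42600 ≈ 2.98 m

2.98 m


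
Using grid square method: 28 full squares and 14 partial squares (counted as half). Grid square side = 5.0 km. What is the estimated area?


effective squares = 28 + 14 * 0.5 = 35.0
area = 35.0 * 25.0 = 875.0 km^2

875.0 km^2


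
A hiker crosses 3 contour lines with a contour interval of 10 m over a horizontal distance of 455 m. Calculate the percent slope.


elevation change = 3 * 10 = 30 m
slope = 30 / 455 * 100 = 6.6%

6.6%


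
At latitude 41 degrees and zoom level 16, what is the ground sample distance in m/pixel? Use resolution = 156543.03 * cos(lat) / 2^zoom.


res = 156543.03 * cos(41) / 2^16 = 156543.03 * 0.75470958 / 65536 = 1.8 m/pixel

1.8 m/pixel


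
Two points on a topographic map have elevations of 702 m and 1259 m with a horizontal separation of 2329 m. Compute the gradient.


gradient = (1259 - 702) / 2329 = 557 / 2329 = 0.2392

0.2392


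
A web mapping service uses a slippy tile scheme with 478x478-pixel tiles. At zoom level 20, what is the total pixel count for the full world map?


tiles per axis = 2^20 = 1048576
total tiles = 1048576^2 = 1099511627776
pixels per axis = 1048576 * 478 = 501219328
total pixels = 501219328^2 = 251220814760771584

251220814760771584 pixels


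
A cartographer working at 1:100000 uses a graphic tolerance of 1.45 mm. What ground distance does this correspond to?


ground = 1.45 mm * 100000 / 1000 = 145.0 m

145.0 m


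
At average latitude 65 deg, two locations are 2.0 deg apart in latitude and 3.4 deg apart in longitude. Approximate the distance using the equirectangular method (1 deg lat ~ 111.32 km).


dlat_km = 2.0 * 111.32 = 222.64
dlon_km = 3.4 * 111.32 * cos(65) ≈ 159.956
dist = sqrt(222.64^2 + 159.956^2) ≈ 274.1 km

274.1 km


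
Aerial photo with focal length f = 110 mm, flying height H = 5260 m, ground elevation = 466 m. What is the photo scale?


scale = f / (H - h) = 110 mm / 4794 m = 110 / 4794000 = 1:43582

1:43582


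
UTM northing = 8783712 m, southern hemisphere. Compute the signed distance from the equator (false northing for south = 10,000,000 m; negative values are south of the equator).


For southern: actual = 8783712 - 10000000 = -1216288 m

-1216288 m


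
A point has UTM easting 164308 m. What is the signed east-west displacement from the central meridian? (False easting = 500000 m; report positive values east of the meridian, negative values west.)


displacement = 164308 - 500000 = -335692 m

-335692 m


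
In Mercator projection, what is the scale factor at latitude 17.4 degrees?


SF = 1 / cos(17.4) = 1 / 0.95424 = 1.048

1.048


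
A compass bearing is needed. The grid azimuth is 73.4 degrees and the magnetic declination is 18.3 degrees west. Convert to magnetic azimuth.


magnetic azimuth = grid azimuth - declination (east +ve)
mag_az = 73.4 - -18.3 = 91.7 degrees

91.7 degrees


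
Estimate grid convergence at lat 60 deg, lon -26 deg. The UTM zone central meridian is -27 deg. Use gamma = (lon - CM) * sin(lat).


gamma = (-26 - -27) * sin(60) = 1 * 0.866025 = 0.866 degrees

0.866 degrees


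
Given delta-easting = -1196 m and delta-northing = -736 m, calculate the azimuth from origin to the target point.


az = atan2(-1196, -736) = -121.6 deg
adjusted to 0-360: 238.4 degrees

238.4 degrees


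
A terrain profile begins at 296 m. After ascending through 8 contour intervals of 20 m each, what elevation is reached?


elevation = 296 + 8 * 20 = 456 m

456 m


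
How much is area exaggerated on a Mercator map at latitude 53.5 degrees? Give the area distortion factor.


area_distortion = 1/cos^2(53.5) = 2.826

2.826


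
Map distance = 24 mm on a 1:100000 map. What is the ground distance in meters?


ground = 24 mm * 100000 / 1000 = 2400.0 m

2400.0 m


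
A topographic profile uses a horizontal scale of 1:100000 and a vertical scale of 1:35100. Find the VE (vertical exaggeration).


VE = horizontal_scale / vertical_scale = 100000 / 35100 ≈ 2.8

2.8x


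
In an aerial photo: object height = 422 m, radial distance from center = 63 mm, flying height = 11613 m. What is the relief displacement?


d = h * r / H = 422 * 63 / 11613 = 2.29 mm

2.29 mm


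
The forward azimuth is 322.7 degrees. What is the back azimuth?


back azimuth = (322.7 + 180) mod 360 = 142.7 degrees

142.7 degrees


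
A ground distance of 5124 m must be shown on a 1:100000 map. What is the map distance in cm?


map_cm = 5124 * 100 / 100000 = 5.124 cm ≈ 5.12 cm

5.12 cm


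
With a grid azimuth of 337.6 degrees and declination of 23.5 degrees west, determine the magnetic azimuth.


magnetic azimuth = grid azimuth - declination (east +ve)
mag_az = 337.6 - -23.5 = 1.1 degrees

1.1 degrees


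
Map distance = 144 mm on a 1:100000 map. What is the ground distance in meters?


ground = 144 mm * 100000 / 1000 = 14400.0 m

14400.0 m


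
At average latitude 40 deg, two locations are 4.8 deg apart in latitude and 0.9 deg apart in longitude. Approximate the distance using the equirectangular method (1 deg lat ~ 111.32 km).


dlat_km = 4.8 * 111.32 = 534.336
dlon_km = 0.9 * 111.32 * cos(40) ≈ 76.748
dist = sqrt(534.336^2 + 76.748^2) ≈ 539.8 km

539.8 km


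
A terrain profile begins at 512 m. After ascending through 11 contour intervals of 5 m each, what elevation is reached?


elevation = 512 + 11 * 5 = 567 m

567 m


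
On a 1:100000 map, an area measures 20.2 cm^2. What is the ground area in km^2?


ground_area = 20.2 * (100000/100)^2 = 20200000.0 m^2 = 20.2 km^2

20.2 km^2


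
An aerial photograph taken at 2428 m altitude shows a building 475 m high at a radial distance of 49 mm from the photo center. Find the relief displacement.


d = h * r / H = 475 * 49 / 2428 = 9.59 mm

9.59 mm


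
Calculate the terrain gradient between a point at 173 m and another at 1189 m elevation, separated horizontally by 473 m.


gradient = (1189 - 173) / 473 = 1016 / 473 = 2.148

2.148


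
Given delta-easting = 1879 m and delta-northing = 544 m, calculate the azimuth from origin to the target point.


az = atan2(1879, 544) = 73.9 deg
adjusted to 0-360: 73.9 degrees

73.9 degrees


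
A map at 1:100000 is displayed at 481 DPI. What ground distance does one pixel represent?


pixel_cm = 2.54 / 481 ≈ 0.005281 cm
ground = pixel_cm * 100000 / 100 = 2.54 * 100000 / (481 * 100) = 254000 / 48100 ≈ 5.28 m

5.28 m


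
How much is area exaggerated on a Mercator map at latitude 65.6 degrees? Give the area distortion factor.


area_distortion = 1/cos^2(65.6) = 5.86

5.86


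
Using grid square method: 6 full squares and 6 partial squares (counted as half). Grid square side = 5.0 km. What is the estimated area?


effective squares = 6 + 6 * 0.5 = 9.0
area = 9.0 * 25.0 = 225.0 km^2

225.0 km^2


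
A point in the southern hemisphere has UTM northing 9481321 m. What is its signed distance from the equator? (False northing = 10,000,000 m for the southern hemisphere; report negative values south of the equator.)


For southern: actual = 9481321 - 10000000 = -518679 m

-518679 m


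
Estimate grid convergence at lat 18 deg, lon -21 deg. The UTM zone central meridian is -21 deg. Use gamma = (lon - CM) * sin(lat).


gamma = (-21 - -21) * sin(18) = 0 * 0.309017 = 0.0 degrees

0.0 degrees


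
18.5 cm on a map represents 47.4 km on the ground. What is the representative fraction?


ground = 47.4 km = 4740000 cm; RF denominator = ground / map = 4740000 / 18.5 ≈ 256216; RF = 1:256216

1:256216


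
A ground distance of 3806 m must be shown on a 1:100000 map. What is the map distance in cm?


map_cm = 3806 * 100 / 100000 = 3.806 cm ≈ 3.81 cm

3.81 cm


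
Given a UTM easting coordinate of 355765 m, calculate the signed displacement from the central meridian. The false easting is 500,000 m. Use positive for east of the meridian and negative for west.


displacement = 355765 - 500000 = -144235 m

-144235 m


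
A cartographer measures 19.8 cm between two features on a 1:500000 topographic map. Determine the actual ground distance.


ground = 19.8 cm * 500000 / 100 = 99000.0 m = 99.0 km

99.0 km


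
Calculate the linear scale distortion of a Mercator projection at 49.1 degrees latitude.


SF = 1 / cos(49.1) = 1 / 0.654741 = 1.527

1.527


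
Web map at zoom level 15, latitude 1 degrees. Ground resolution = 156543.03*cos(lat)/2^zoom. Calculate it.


res = 156543.03 * cos(1) / 2^15 = 156543.03 * 0.9998477 / 32768 = 4.78 m/pixel

4.78 m/pixel


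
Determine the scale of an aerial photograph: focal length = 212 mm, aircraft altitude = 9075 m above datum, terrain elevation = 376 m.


scale = f / (H - h) = 212 mm / 8699 m = 212 / 8699000 = 1:41033

1:41033


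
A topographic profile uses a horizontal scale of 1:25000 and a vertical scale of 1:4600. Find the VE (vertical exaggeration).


VE = horizontal_scale / vertical_scale = 25000 / 4600 ≈ 5.4

5.4x


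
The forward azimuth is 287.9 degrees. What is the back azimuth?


back azimuth = (287.9 + 180) mod 360 = 107.9 degrees

107.9 degrees


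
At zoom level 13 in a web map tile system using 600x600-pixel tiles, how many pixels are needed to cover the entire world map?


tiles per axis = 2^13 = 8192
total tiles = 8192^2 = 67108864
pixels per axis = 8192 * 600 = 4915200
total pixels = 4915200^2 = 24159191040000

24159191040000 pixels


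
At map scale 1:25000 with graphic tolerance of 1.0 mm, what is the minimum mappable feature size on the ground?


ground = 1.0 mm * 25000 / 1000 = 25.0 m

25.0 m


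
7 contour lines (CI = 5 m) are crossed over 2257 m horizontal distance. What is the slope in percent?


elevation change = 7 * 5 = 35 m
slope = 35 / 2257 * 100 = 1.6%

1.6%


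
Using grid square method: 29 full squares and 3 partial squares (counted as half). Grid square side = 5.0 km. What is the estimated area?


effective squares = 29 + 3 * 0.5 = 30.5
area = 30.5 * 25.0 = 762.5 km^2

762.5 km^2


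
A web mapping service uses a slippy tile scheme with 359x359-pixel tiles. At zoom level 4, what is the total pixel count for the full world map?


tiles per axis = 2^4 = 16
total tiles = 16^2 = 256
pixels per axis = 16 * 359 = 5744
total pixels = 5744^2 = 32993536

32993536 pixels


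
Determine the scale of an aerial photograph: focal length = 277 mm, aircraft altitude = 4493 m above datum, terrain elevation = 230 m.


scale = f / (H - h) = 277 mm / 4263 m = 277 / 4263000 = 1:15390

1:15390


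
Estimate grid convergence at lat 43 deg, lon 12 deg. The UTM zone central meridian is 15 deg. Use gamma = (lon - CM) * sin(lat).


gamma = (12 - 15) * sin(43) = -3 * 0.681998 = -2.046 degrees

-2.046 degrees


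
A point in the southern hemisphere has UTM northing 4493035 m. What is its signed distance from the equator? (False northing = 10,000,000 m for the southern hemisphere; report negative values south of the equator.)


For southern: actual = 4493035 - 10000000 = -5506965 m

-5506965 m


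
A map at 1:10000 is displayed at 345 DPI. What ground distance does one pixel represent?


pixel_cm = 2.54 / 345 ≈ 0.007362 cm
ground = pixel_cm * 10000 / 100 = 2.54 * 10000 / (345 * 100) = 25400 / 34500 ≈ 0.74 m

0.74 m


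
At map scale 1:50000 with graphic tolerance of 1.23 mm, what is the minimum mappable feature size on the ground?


ground = 1.23 mm * 50000 / 1000 = 61.5 m

61.5 m


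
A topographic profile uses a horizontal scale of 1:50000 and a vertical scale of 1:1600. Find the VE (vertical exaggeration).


VE = horizontal_scale / vertical_scale = 50000 / 1600 = 31.25

31.25x


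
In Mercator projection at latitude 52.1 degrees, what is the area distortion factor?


area_distortion = 1/cos^2(52.1) = 2.65

2.65


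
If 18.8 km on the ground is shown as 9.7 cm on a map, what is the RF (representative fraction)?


ground = 18.8 km = 1880000 cm; RF denominator = ground / map = 1880000 / 9.7 ≈ 193814; RF = 1:193814

1:193814


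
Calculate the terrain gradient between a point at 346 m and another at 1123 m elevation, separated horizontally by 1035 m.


gradient = (1123 - 346) / 1035 = 777 / 1035 = 0.7507

0.7507


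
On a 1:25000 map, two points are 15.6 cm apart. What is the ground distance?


ground = 15.6 cm * 25000 / 100 = 3900.0 m = 3.9 km

3.9 km


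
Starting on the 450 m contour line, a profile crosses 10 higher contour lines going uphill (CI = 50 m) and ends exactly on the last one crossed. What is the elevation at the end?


elevation = 450 + 10 * 50 = 950 m

950 m


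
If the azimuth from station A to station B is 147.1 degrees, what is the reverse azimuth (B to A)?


back azimuth = (147.1 + 180) mod 360 = 327.1 degrees

327.1 degrees


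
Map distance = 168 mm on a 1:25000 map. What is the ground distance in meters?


ground = 168 mm * 25000 / 1000 = 4200.0 m

4200.0 m


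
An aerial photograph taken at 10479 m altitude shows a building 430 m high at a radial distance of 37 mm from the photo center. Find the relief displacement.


d = h * r / H = 430 * 37 / 10479 = 1.52 mm

1.52 mm


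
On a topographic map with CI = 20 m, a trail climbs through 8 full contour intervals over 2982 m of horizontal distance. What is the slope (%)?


elevation change = 8 * 20 = 160 m
slope = 160 / 2982 * 100 = 5.4%

5.4%


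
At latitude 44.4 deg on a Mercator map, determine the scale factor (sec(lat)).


SF = 1 / cos(44.4) = 1 / 0.714473 = 1.4

1.4


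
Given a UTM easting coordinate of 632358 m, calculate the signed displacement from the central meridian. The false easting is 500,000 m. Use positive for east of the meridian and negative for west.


displacement = 632358 - 500000 = 132358 m

132358 m


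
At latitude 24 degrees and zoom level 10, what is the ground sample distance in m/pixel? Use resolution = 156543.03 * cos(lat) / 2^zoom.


res = 156543.03 * cos(24) / 2^10 = 156543.03 * 0.91354546 / 1024 = 139.66 m/pixel

139.66 m/pixel


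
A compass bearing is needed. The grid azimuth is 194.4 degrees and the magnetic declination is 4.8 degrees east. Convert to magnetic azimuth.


magnetic azimuth = grid azimuth - declination (east +ve)
mag_az = 194.4 - 4.8 = 189.6 degrees

189.6 degrees


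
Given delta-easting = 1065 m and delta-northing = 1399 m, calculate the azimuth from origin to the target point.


az = atan2(1065, 1399) = 37.3 deg
adjusted to 0-360: 37.3 degrees

37.3 degrees


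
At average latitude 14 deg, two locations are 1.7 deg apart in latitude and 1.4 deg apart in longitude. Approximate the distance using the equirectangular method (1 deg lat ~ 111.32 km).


dlat_km = 1.7 * 111.32 = 189.244
dlon_km = 1.4 * 111.32 * cos(14) ≈ 151.219
dist = sqrt(189.244^2 + 151.219^2) ≈ 242.2 km

242.2 km


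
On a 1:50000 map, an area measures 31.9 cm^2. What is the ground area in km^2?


ground_area = 31.9 * (50000/100)^2 = 7975000.0 m^2 = 7.975 km^2

7.975 km^2


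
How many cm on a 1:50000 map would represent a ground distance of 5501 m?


map_cm = 5501 * 100 / 50000 = 11.002 cm ≈ 11.0 cm

11.0 cm


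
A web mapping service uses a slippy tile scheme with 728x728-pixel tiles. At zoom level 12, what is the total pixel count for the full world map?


tiles per axis = 2^12 = 4096
total tiles = 4096^2 = 16777216
pixels per axis = 4096 * 728 = 2981888
total pixels = 2981888^2 = 8891656044544

8891656044544 pixels


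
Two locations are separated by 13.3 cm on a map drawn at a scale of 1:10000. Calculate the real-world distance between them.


ground = 13.3 cm * 10000 / 100 = 1330.0 m = 1.33 km

1.33 km


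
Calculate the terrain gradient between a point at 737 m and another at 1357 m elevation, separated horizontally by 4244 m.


gradient = (1357 - 737) / 4244 = 620 / 4244 = 0.1461

0.1461


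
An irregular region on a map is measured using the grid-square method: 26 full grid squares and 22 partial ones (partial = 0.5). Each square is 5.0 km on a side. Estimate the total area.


effective squares = 26 + 22 * 0.5 = 37.0
area = 37.0 * 25.0 = 925.0 km^2

925.0 km^2


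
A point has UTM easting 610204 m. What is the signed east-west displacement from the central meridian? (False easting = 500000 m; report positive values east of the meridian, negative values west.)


displacement = 610204 - 500000 = 110204 m

110204 m


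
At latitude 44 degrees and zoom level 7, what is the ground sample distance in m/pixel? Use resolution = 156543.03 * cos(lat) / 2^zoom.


res = 156543.03 * cos(44) / 2^7 = 156543.03 * 0.7193398 / 128 = 879.75 m/pixel

879.75 m/pixel


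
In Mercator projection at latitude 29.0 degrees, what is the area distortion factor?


area_distortion = 1/cos^2(29.0) = 1.307

1.307


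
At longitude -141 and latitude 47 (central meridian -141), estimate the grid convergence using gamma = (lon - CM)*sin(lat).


gamma = (-141 - -141) * sin(47) = 0 * 0.731354 = 0.0 degrees

0.0 degrees


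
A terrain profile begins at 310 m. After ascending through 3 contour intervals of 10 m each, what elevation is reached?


elevation = 310 + 3 * 10 = 340 m

340 m


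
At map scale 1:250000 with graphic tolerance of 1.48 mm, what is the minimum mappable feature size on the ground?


ground = 1.48 mm * 250000 / 1000 = 370.0 m

370.0 m


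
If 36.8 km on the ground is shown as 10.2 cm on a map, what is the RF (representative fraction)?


ground = 36.8 km = 3680000 cm; RF denominator = ground / map = 3680000 / 10.2 ≈ 360784; RF = 1:360784

1:360784


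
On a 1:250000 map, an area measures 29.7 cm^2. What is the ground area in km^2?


ground_area = 29.7 * (250000/100)^2 = 185625000.0 m^2 = 185.625 km^2

185.625 km^2


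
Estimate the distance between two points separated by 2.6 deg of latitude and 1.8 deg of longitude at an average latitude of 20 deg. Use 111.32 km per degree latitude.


dlat_km = 2.6 * 111.32 = 289.432
dlon_km = 1.8 * 111.32 * cos(20) ≈ 188.292
dist = sqrt(289.432^2 + 188.292^2) ≈ 345.3 km

345.3 km


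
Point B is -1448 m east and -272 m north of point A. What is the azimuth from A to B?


az = atan2(-1448, -272) = -100.6 deg
adjusted to 0-360: 259.4 degrees

259.4 degrees


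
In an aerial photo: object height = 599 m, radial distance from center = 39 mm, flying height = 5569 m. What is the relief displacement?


d = h * r / H = 599 * 39 / 5569 = 4.19 mm

4.19 mm


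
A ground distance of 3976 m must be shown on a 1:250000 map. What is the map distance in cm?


map_cm = 3976 * 100 / 250000 = 1.5904 cm ≈ 1.59 cm

1.59 cm


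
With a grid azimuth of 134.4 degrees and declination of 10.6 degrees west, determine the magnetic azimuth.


magnetic azimuth = grid azimuth - declination (east +ve)
mag_az = 134.4 - -10.6 = 145.0 degrees

145.0 degrees


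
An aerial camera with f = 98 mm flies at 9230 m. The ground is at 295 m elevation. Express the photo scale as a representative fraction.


scale = f / (H - h) = 98 mm / 8935 m = 98 / 8935000 = 1:91173

1:91173


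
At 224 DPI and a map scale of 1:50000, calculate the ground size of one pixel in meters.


pixel_cm = 2.54 / 224 ≈ 0.011339 cm
ground = pixel_cm * 50000 / 100 = 2.54 * 50000 / (224 * 100) = 127000 / 22400 ≈ 5.67 m

5.67 m


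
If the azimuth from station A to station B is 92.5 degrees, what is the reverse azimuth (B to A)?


back azimuth = (92.5 + 180) mod 360 = 272.5 degrees

272.5 degrees


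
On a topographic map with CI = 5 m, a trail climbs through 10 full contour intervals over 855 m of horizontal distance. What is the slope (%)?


elevation change = 10 * 5 = 50 m
slope = 50 / 855 * 100 = 5.8%

5.8%


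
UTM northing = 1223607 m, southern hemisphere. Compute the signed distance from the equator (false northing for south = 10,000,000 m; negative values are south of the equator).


For southern: actual = 1223607 - 10000000 = -8776393 m

-8776393 m


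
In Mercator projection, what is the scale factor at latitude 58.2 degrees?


SF = 1 / cos(58.2) = 1 / 0.526956 = 1.898

1.898


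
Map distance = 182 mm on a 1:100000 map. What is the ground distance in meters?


ground = 182 mm * 100000 / 1000 = 18200.0 m

18200.0 m


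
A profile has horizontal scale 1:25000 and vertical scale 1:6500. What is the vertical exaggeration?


VE = horizontal_scale / vertical_scale = 25000 / 6500 ≈ 3.8

3.8x


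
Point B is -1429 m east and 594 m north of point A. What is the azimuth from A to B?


az = atan2(-1429, 594) = -67.4 deg
adjusted to 0-360: 292.6 degrees

292.6 degrees


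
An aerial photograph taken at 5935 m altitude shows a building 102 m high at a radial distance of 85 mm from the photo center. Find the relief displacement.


d = h * r / H = 102 * 85 / 5935 = 1.46 mm

1.46 mm


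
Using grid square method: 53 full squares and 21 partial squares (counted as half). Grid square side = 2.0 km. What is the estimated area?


effective squares = 53 + 21 * 0.5 = 63.5
area = 63.5 * 4.0 = 254.0 km^2

254.0 km^2


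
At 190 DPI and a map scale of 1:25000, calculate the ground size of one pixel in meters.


pixel_cm = 2.54 / 190 ≈ 0.013368 cm
ground = pixel_cm * 25000 / 100 = 2.54 * 25000 / (190 * 100) = 63500 / 19000 ≈ 3.34 m

3.34 m


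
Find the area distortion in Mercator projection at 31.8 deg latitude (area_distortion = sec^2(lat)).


area_distortion = 1/cos^2(31.8) = 1.384

1.384


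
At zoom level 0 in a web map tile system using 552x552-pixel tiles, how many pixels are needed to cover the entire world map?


tiles per axis = 2^0 = 1
total tiles = 1^2 = 1
pixels per axis = 1 * 552 = 552
total pixels = 552^2 = 304704

304704 pixels


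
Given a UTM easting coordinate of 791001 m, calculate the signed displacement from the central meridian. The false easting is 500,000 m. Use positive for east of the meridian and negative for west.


displacement = 791001 - 500000 = 291001 m

291001 m


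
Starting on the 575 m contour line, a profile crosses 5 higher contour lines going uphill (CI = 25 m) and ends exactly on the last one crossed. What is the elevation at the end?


elevation = 575 + 5 * 25 = 700 m

700 m


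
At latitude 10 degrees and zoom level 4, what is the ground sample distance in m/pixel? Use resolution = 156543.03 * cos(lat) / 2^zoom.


res = 156543.03 * cos(10) / 2^4 = 156543.03 * 0.98480775 / 16 = 9635.3 m/pixel

9635.3 m/pixel


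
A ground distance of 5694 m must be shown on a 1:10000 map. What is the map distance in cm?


map_cm = 5694 * 100 / 10000 = 56.94 cm

56.94 cm


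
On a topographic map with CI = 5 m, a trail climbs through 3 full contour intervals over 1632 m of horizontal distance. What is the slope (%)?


elevation change = 3 * 5 = 15 m
slope = 15 / 1632 * 100 = 0.9%

0.9%


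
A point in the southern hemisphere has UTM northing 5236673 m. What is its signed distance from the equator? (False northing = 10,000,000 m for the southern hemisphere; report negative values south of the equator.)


For southern: actual = 5236673 - 10000000 = -4763327 m

-4763327 m


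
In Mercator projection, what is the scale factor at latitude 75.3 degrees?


SF = 1 / cos(75.3) = 1 / 0.253758 = 3.941

3.941


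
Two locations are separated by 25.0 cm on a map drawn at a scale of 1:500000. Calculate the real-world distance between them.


ground = 25.0 cm * 500000 / 100 = 125000.0 m = 125.0 km

125.0 km


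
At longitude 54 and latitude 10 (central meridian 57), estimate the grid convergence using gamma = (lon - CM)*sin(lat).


gamma = (54 - 57) * sin(10) = -3 * 0.173648 = -0.521 degrees

-0.521 degrees


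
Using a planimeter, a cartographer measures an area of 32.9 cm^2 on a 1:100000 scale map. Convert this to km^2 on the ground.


ground_area = 32.9 * (100000/100)^2 = 32900000.0 m^2 = 32.9 km^2

32.9 km^2


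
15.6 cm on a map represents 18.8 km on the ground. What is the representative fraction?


ground = 18.8 km = 1880000 cm; RF denominator = ground / map = 1880000 / 15.6 ≈ 120513; RF = 1:120513

1:120513


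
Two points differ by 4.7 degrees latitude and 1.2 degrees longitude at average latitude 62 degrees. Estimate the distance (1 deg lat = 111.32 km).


dlat_km = 4.7 * 111.32 = 523.204
dlon_km = 1.2 * 111.32 * cos(62) ≈ 62.714
dist = sqrt(523.204^2 + 62.714^2) ≈ 526.9 km

526.9 km


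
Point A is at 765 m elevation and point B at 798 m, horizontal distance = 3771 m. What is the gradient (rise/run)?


gradient = (798 - 765) / 3771 = 33 / 3771 = 0.0088

0.0088


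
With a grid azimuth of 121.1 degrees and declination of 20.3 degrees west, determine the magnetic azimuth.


magnetic azimuth = grid azimuth - declination (east +ve)
mag_az = 121.1 - -20.3 = 141.4 degrees

141.4 degrees


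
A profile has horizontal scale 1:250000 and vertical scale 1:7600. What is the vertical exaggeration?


VE = horizontal_scale / vertical_scale = 250000 / 7600 ≈ 32.9

32.9x


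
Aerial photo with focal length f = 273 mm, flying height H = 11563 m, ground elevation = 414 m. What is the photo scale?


scale = f / (H - h) = 273 mm / 11149 m = 273 / 11149000 = 1:40839

1:40839


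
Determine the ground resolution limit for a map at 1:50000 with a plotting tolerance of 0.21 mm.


ground = 0.21 mm * 50000 / 1000 = 10.5 m

10.5 m


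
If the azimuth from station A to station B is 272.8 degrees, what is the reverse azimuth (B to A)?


back azimuth = (272.8 + 180) mod 360 = 92.8 degrees

92.8 degrees


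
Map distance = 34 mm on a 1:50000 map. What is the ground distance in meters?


ground = 34 mm * 50000 / 1000 = 1700.0 m

1700.0 m


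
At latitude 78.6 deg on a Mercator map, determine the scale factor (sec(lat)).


SF = 1 / cos(78.6) = 1 / 0.197657 = 5.059

5.059


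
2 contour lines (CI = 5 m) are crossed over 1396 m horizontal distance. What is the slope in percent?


elevation change = 2 * 5 = 10 m
slope = 10 / 1396 * 100 = 0.7%

0.7%


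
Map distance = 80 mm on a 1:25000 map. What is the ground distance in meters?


ground = 80 mm * 25000 / 1000 = 2000.0 m

2000.0 m


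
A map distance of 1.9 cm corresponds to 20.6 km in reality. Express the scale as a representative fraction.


ground = 20.6 km = 2060000 cm; RF denominator = ground / map = 2060000 / 1.9 ≈ 1084211; RF = 1:1084211

1:1084211


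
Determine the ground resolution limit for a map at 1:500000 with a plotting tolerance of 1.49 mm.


ground = 1.49 mm * 500000 / 1000 = 745.0 m

745.0 m


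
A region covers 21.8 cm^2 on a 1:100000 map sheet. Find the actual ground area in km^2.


ground_area = 21.8 * (100000/100)^2 = 21800000.0 m^2 = 21.8 km^2

21.8 km^2


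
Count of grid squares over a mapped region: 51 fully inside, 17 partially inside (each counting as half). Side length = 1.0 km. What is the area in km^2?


effective squares = 51 + 17 * 0.5 = 59.5
area = 59.5 * 1.0 = 59.5 km^2

59.5 km^2


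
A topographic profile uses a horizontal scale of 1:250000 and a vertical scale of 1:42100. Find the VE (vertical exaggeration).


VE = horizontal_scale / vertical_scale = 250000 / 42100 ≈ 5.9

5.9x


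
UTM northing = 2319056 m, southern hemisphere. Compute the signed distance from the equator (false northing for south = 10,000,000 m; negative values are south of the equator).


For southern: actual = 2319056 - 10000000 = -7680944 m

-7680944 m


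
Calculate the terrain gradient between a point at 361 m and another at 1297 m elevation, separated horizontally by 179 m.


gradient = (1297 - 361) / 179 = 936 / 179 = 5.2291

5.2291


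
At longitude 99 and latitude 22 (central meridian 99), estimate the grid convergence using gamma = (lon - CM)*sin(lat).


gamma = (99 - 99) * sin(22) = 0 * 0.374607 = 0.0 degrees

0.0 degrees


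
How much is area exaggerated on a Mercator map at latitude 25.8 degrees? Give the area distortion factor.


area_distortion = 1/cos^2(25.8) = 1.234

1.234


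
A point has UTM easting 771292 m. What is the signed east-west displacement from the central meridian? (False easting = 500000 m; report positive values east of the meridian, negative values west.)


displacement = 771292 - 500000 = 271292 m

271292 m


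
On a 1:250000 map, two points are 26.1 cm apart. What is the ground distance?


ground = 26.1 cm * 250000 / 100 = 65250.0 m = 65.25 km

65.25 km


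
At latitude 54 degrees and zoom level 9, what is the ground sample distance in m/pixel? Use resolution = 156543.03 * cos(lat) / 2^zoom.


res = 156543.03 * cos(54) / 2^9 = 156543.03 * 0.58778525 / 512 = 179.71 m/pixel

179.71 m/pixel
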